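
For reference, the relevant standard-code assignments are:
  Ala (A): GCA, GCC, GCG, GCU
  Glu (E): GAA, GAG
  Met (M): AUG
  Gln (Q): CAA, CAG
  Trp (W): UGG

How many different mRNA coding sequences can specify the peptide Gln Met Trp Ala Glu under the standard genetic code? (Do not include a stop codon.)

16

Gln: 2 codons.
Met: 1 codon.
Trp: 1 codon.
Ala: 4 codons.
Glu: 2 codons.
2 × 1 × 1 × 4 × 2 = 16.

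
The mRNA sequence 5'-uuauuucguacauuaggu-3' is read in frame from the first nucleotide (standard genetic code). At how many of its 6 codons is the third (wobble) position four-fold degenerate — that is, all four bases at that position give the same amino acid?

Codon 1 UUA (Leu): third position 2-fold.
Codon 2 UUU (Phe): third position 2-fold.
Codon 3 CGU (Arg): third position 4-fold.
Codon 4 ACA (Thr): third position 4-fold.
Codon 5 UUA (Leu): third position 2-fold.
Codon 6 GGU (Gly): third position 4-fold.
Four-fold degenerate third positions: 3.

3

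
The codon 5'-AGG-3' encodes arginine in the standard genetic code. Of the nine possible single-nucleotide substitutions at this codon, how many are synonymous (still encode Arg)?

2

Position 1: CGG → 1 synonymous.
Position 2: none → 0 synonymous.
Position 3: AGA → 1 synonymous.
Total: 1 + 0 + 1 = 2.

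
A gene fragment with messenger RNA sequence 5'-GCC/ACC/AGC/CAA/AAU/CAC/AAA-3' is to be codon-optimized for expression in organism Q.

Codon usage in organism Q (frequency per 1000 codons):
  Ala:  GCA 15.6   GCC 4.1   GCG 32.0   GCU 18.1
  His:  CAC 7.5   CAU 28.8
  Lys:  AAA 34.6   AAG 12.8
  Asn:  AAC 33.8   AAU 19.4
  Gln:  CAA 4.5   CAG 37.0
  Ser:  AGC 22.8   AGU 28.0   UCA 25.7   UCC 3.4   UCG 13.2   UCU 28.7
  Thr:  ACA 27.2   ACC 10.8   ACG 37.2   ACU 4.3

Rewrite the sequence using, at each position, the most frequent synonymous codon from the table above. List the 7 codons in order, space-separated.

Codon 1 (Ala): best is GCG at 32.0.
Codon 2 (Thr): best is ACG at 37.2.
Codon 3 (Ser): best is UCU at 28.7.
Codon 4 (Gln): best is CAG at 37.0.
Codon 5 (Asn): best is AAC at 33.8.
Codon 6 (His): best is CAU at 28.8.
Codon 7 (Lys): best is AAA at 34.6.

GCG ACG UCU CAG AAC CAU AAA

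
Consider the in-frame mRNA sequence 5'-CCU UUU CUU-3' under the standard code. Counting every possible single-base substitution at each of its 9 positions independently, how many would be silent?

Codon 1 (CCU, Pro): 3 synonymous substitutions.
Codon 2 (UUU, Phe): 1 synonymous substitution.
Codon 3 (CUU, Leu): 3 synonymous substitutions.
Total: 3 + 1 + 3 = 7.

7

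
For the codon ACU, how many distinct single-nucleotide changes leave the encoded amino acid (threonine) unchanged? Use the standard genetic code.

3

Position 1: none → 0 synonymous.
Position 2: none → 0 synonymous.
Position 3: ACC, ACA, ACG → 3 synonymous.
Total: 0 + 0 + 3 = 3.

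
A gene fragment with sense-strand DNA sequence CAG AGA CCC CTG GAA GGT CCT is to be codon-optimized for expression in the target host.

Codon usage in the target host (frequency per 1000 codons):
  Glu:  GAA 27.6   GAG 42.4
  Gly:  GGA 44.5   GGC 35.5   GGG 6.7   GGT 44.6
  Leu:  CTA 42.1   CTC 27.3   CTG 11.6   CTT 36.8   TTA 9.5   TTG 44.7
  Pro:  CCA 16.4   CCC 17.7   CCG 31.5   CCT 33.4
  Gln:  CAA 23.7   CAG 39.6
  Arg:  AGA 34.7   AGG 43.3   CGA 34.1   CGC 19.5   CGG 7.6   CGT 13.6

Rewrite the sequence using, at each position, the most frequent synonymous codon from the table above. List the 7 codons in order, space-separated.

Codon 1 (Gln): best is CAG at 39.6.
Codon 2 (Arg): best is AGG at 43.3.
Codon 3 (Pro): best is CCT at 33.4.
Codon 4 (Leu): best is TTG at 44.7.
Codon 5 (Glu): best is GAG at 42.4.
Codon 6 (Gly): best is GGT at 44.6.
Codon 7 (Pro): best is CCT at 33.4.

CAG AGG CCT TTG GAG GGT CCT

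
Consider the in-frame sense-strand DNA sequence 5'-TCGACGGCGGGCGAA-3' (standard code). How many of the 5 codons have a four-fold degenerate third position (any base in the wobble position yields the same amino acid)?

Codon 1 TCG (Ser): third position 4-fold.
Codon 2 ACG (Thr): third position 4-fold.
Codon 3 GCG (Ala): third position 4-fold.
Codon 4 GGC (Gly): third position 4-fold.
Codon 5 GAA (Glu): third position 2-fold.
Four-fold degenerate third positions: 4.

4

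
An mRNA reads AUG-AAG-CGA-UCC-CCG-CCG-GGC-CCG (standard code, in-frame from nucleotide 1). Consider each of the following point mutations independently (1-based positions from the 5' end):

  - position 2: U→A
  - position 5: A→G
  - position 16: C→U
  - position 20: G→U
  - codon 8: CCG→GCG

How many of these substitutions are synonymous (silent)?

0

Codon 1: AUG (Met) → AAG (Lys) — missense.
Codon 2: AAG (Lys) → AGG (Arg) — missense.
Codon 6: CCG (Pro) → UCG (Ser) — missense.
Codon 7: GGC (Gly) → GUC (Val) — missense.
Codon 8: CCG (Pro) → GCG (Ala) — missense.
Synonymous: 0 of 5.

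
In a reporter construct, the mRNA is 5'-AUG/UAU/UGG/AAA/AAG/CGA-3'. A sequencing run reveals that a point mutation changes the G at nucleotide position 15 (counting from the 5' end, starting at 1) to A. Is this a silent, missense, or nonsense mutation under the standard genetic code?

silent

Position 15 falls in codon 5: AAG → Lys.
After the substitution the codon is AAA → Lys.
Both encode Lys, so the change is synonymous.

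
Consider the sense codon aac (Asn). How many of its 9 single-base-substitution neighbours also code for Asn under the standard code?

1

Position 1: none → 0 synonymous.
Position 2: none → 0 synonymous.
Position 3: AAT → 1 synonymous.
Total: 0 + 0 + 1 = 1.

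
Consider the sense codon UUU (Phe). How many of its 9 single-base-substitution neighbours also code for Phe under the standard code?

Position 1: none → 0 synonymous.
Position 2: none → 0 synonymous.
Position 3: UUC → 1 synonymous.
Total: 0 + 0 + 1 = 1.

1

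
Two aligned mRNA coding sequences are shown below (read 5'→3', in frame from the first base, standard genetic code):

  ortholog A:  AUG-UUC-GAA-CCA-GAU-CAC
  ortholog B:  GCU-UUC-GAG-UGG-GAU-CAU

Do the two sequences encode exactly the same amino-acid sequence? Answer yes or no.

no

Codon 1: AUG Met / GCU Ala — nonsynonymous.
Codon 2: UUC Phe / UUC Phe — identical.
Codon 3: GAA Glu / GAG Glu — synonymous.
Codon 4: CCA Pro / UGG Trp — nonsynonymous.
Codon 5: GAU Asp / GAU Asp — identical.
Codon 6: CAC His / CAU His — synonymous.
Nonsynonymous differences: 2 → different protein.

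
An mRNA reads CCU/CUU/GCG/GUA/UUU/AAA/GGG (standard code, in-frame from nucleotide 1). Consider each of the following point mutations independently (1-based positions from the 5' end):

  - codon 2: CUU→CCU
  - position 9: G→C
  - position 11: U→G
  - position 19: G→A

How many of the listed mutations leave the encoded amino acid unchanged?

Codon 2: CUU (Leu) → CCU (Pro) — missense.
Codon 3: GCG (Ala) → GCC (Ala) — synonymous.
Codon 4: GUA (Val) → GGA (Gly) — missense.
Codon 7: GGG (Gly) → AGG (Arg) — missense.
Synonymous: 1 of 4.

1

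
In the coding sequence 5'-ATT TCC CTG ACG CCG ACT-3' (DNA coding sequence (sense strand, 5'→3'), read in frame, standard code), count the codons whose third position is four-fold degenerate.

5

Codon 1 ATT (Ile): third position 3-fold.
Codon 2 TCC (Ser): third position 4-fold.
Codon 3 CTG (Leu): third position 4-fold.
Codon 4 ACG (Thr): third position 4-fold.
Codon 5 CCG (Pro): third position 4-fold.
Codon 6 ACT (Thr): third position 4-fold.
Four-fold degenerate third positions: 5.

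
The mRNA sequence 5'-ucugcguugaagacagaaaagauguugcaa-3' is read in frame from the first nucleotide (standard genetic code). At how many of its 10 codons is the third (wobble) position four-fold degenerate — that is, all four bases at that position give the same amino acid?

3

Codon 1 UCU (Ser): third position 4-fold.
Codon 2 GCG (Ala): third position 4-fold.
Codon 3 UUG (Leu): third position 2-fold.
Codon 4 AAG (Lys): third position 2-fold.
Codon 5 ACA (Thr): third position 4-fold.
Codon 6 GAA (Glu): third position 2-fold.
Codon 7 AAG (Lys): third position 2-fold.
Codon 8 AUG (Met): third position 1-fold.
Codon 9 UUG (Leu): third position 2-fold.
Codon 10 CAA (Gln): third position 2-fold.
Four-fold degenerate third positions: 3.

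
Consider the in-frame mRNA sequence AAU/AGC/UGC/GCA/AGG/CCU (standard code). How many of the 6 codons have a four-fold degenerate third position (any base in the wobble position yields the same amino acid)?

2

Codon 1 AAU (Asn): third position 2-fold.
Codon 2 AGC (Ser): third position 2-fold.
Codon 3 UGC (Cys): third position 2-fold.
Codon 4 GCA (Ala): third position 4-fold.
Codon 5 AGG (Arg): third position 2-fold.
Codon 6 CCU (Pro): third position 4-fold.
Four-fold degenerate third positions: 2.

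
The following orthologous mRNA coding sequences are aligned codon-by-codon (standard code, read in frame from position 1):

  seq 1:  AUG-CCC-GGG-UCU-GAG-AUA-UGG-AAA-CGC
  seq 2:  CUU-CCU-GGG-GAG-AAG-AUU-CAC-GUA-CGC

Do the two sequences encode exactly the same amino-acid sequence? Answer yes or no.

no

Codon 1: AUG Met / CUU Leu — nonsynonymous.
Codon 2: CCC Pro / CCU Pro — synonymous.
Codon 3: GGG Gly / GGG Gly — identical.
Codon 4: UCU Ser / GAG Glu — nonsynonymous.
Codon 5: GAG Glu / AAG Lys — nonsynonymous.
Codon 6: AUA Ile / AUU Ile — synonymous.
Codon 7: UGG Trp / CAC His — nonsynonymous.
Codon 8: AAA Lys / GUA Val — nonsynonymous.
Codon 9: CGC Arg / CGC Arg — identical.
Nonsynonymous differences: 5 → different protein.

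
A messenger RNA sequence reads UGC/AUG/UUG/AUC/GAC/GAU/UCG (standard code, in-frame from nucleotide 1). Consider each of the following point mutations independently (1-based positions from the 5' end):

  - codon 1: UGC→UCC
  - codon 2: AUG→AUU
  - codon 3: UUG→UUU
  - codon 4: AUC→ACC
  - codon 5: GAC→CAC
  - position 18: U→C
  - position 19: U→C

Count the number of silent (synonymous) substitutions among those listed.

Codon 1: UGC (Cys) → UCC (Ser) — missense.
Codon 2: AUG (Met) → AUU (Ile) — missense.
Codon 3: UUG (Leu) → UUU (Phe) — missense.
Codon 4: AUC (Ile) → ACC (Thr) — missense.
Codon 5: GAC (Asp) → CAC (His) — missense.
Codon 6: GAU (Asp) → GAC (Asp) — synonymous.
Codon 7: UCG (Ser) → CCG (Pro) — missense.
Synonymous: 1 of 7.

1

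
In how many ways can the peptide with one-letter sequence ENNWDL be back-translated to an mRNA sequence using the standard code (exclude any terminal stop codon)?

96

Glu: 2 codons.
Asn: 2 codons.
Asn: 2 codons.
Trp: 1 codon.
Asp: 2 codons.
Leu: 6 codons.
2 × 2 × 2 × 1 × 2 × 6 = 96.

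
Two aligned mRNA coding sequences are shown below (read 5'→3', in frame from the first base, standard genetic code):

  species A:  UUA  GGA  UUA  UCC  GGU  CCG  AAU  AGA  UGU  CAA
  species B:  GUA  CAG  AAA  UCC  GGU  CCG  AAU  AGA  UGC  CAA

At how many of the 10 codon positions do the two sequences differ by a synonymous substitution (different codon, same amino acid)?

Codon 1: UUA Leu / GUA Val — nonsynonymous.
Codon 2: GGA Gly / CAG Gln — nonsynonymous.
Codon 3: UUA Leu / AAA Lys — nonsynonymous.
Codon 4: UCC Ser / UCC Ser — identical.
Codon 5: GGU Gly / GGU Gly — identical.
Codon 6: CCG Pro / CCG Pro — identical.
Codon 7: AAU Asn / AAU Asn — identical.
Codon 8: AGA Arg / AGA Arg — identical.
Codon 9: UGU Cys / UGC Cys — synonymous.
Codon 10: CAA Gln / CAA Gln — identical.
Synonymous differences: 1.

1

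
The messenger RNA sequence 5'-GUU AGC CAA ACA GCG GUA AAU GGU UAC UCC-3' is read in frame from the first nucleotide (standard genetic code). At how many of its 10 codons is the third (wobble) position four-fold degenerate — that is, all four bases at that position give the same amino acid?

Codon 1 GUU (Val): third position 4-fold.
Codon 2 AGC (Ser): third position 2-fold.
Codon 3 CAA (Gln): third position 2-fold.
Codon 4 ACA (Thr): third position 4-fold.
Codon 5 GCG (Ala): third position 4-fold.
Codon 6 GUA (Val): third position 4-fold.
Codon 7 AAU (Asn): third position 2-fold.
Codon 8 GGU (Gly): third position 4-fold.
Codon 9 UAC (Tyr): third position 2-fold.
Codon 10 UCC (Ser): third position 4-fold.
Four-fold degenerate third positions: 6.

6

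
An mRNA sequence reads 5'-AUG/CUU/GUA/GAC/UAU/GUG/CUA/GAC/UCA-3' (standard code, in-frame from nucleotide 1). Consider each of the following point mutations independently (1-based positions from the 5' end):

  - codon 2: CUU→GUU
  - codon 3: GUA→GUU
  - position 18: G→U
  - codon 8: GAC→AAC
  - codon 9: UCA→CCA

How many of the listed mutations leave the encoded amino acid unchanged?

Codon 2: CUU (Leu) → GUU (Val) — missense.
Codon 3: GUA (Val) → GUU (Val) — synonymous.
Codon 6: GUG (Val) → GUU (Val) — synonymous.
Codon 8: GAC (Asp) → AAC (Asn) — missense.
Codon 9: UCA (Ser) → CCA (Pro) — missense.
Synonymous: 2 of 5.

2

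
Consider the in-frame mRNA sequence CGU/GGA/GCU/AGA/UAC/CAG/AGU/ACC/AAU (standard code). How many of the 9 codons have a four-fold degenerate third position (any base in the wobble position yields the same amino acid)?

4

Codon 1 CGU (Arg): third position 4-fold.
Codon 2 GGA (Gly): third position 4-fold.
Codon 3 GCU (Ala): third position 4-fold.
Codon 4 AGA (Arg): third position 2-fold.
Codon 5 UAC (Tyr): third position 2-fold.
Codon 6 CAG (Gln): third position 2-fold.
Codon 7 AGU (Ser): third position 2-fold.
Codon 8 ACC (Thr): third position 4-fold.
Codon 9 AAU (Asn): third position 2-fold.
Four-fold degenerate third positions: 4.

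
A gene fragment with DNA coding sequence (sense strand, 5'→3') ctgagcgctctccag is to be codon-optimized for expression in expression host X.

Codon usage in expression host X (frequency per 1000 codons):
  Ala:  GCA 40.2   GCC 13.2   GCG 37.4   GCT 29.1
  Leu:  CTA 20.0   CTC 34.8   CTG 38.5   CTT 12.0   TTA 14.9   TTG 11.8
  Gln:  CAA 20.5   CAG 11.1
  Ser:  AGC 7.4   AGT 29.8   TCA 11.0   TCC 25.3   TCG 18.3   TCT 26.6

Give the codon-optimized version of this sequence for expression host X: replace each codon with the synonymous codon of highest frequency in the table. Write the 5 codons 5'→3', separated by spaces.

Codon 1 (Leu): best is CTG at 38.5.
Codon 2 (Ser): best is AGT at 29.8.
Codon 3 (Ala): best is GCA at 40.2.
Codon 4 (Leu): best is CTG at 38.5.
Codon 5 (Gln): best is CAA at 20.5.

CTG AGT GCA CTG CAA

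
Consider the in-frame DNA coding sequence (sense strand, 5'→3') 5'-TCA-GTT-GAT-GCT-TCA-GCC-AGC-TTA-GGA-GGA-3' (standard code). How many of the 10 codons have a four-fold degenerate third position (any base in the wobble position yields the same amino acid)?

Codon 1 TCA (Ser): third position 4-fold.
Codon 2 GTT (Val): third position 4-fold.
Codon 3 GAT (Asp): third position 2-fold.
Codon 4 GCT (Ala): third position 4-fold.
Codon 5 TCA (Ser): third position 4-fold.
Codon 6 GCC (Ala): third position 4-fold.
Codon 7 AGC (Ser): third position 2-fold.
Codon 8 TTA (Leu): third position 2-fold.
Codon 9 GGA (Gly): third position 4-fold.
Codon 10 GGA (Gly): third position 4-fold.
Four-fold degenerate third positions: 7.

7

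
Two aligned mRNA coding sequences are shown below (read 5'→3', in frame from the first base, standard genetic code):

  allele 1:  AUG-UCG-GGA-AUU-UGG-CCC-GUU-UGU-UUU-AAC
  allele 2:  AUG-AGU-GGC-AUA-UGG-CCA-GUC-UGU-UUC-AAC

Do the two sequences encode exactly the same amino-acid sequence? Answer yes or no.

yes

Codon 1: AUG Met / AUG Met — identical.
Codon 2: UCG Ser / AGU Ser — synonymous.
Codon 3: GGA Gly / GGC Gly — synonymous.
Codon 4: AUU Ile / AUA Ile — synonymous.
Codon 5: UGG Trp / UGG Trp — identical.
Codon 6: CCC Pro / CCA Pro — synonymous.
Codon 7: GUU Val / GUC Val — synonymous.
Codon 8: UGU Cys / UGU Cys — identical.
Codon 9: UUU Phe / UUC Phe — synonymous.
Codon 10: AAC Asn / AAC Asn — identical.
Nonsynonymous differences: 0 → same protein.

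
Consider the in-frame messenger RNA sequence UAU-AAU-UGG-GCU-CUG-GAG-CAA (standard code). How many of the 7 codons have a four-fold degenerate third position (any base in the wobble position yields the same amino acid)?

2

Codon 1 UAU (Tyr): third position 2-fold.
Codon 2 AAU (Asn): third position 2-fold.
Codon 3 UGG (Trp): third position 1-fold.
Codon 4 GCU (Ala): third position 4-fold.
Codon 5 CUG (Leu): third position 4-fold.
Codon 6 GAG (Glu): third position 2-fold.
Codon 7 CAA (Gln): third position 2-fold.
Four-fold degenerate third positions: 2.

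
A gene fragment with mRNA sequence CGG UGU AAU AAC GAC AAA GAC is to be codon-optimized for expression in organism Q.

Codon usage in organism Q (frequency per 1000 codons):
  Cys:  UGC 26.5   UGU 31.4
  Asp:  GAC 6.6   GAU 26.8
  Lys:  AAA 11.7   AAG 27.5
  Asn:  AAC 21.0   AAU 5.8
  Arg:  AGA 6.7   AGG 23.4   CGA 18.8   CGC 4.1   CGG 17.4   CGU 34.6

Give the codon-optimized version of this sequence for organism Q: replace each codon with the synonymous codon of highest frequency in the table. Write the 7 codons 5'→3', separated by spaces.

Codon 1 (Arg): best is CGU at 34.6.
Codon 2 (Cys): best is UGU at 31.4.
Codon 3 (Asn): best is AAC at 21.0.
Codon 4 (Asn): best is AAC at 21.0.
Codon 5 (Asp): best is GAU at 26.8.
Codon 6 (Lys): best is AAG at 27.5.
Codon 7 (Asp): best is GAU at 26.8.

CGU UGU AAC AAC GAU AAG GAU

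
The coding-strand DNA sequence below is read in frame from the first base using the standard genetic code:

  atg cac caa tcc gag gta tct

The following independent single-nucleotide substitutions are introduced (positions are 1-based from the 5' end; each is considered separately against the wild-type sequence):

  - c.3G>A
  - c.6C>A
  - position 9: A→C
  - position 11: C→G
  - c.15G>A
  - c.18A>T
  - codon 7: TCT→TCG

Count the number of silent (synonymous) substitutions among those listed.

Codon 1: ATG (Met) → ATA (Ile) — missense.
Codon 2: CAC (His) → CAA (Gln) — missense.
Codon 3: CAA (Gln) → CAC (His) — missense.
Codon 4: TCC (Ser) → TGC (Cys) — missense.
Codon 5: GAG (Glu) → GAA (Glu) — synonymous.
Codon 6: GTA (Val) → GTT (Val) — synonymous.
Codon 7: TCT (Ser) → TCG (Ser) — synonymous.
Synonymous: 3 of 7.

3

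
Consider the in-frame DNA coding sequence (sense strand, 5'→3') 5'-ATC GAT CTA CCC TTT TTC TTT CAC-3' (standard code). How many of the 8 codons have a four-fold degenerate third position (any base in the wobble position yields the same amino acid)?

Codon 1 ATC (Ile): third position 3-fold.
Codon 2 GAT (Asp): third position 2-fold.
Codon 3 CTA (Leu): third position 4-fold.
Codon 4 CCC (Pro): third position 4-fold.
Codon 5 TTT (Phe): third position 2-fold.
Codon 6 TTC (Phe): third position 2-fold.
Codon 7 TTT (Phe): third position 2-fold.
Codon 8 CAC (His): third position 2-fold.
Four-fold degenerate third positions: 2.

2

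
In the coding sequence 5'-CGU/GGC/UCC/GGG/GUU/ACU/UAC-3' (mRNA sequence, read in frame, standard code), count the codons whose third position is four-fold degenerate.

Codon 1 CGU (Arg): third position 4-fold.
Codon 2 GGC (Gly): third position 4-fold.
Codon 3 UCC (Ser): third position 4-fold.
Codon 4 GGG (Gly): third position 4-fold.
Codon 5 GUU (Val): third position 4-fold.
Codon 6 ACU (Thr): third position 4-fold.
Codon 7 UAC (Tyr): third position 2-fold.
Four-fold degenerate third positions: 6.

6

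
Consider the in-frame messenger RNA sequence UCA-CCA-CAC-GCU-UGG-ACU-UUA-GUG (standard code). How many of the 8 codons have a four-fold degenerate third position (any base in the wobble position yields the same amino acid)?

5

Codon 1 UCA (Ser): third position 4-fold.
Codon 2 CCA (Pro): third position 4-fold.
Codon 3 CAC (His): third position 2-fold.
Codon 4 GCU (Ala): third position 4-fold.
Codon 5 UGG (Trp): third position 1-fold.
Codon 6 ACU (Thr): third position 4-fold.
Codon 7 UUA (Leu): third position 2-fold.
Codon 8 GUG (Val): third position 4-fold.
Four-fold degenerate third positions: 5.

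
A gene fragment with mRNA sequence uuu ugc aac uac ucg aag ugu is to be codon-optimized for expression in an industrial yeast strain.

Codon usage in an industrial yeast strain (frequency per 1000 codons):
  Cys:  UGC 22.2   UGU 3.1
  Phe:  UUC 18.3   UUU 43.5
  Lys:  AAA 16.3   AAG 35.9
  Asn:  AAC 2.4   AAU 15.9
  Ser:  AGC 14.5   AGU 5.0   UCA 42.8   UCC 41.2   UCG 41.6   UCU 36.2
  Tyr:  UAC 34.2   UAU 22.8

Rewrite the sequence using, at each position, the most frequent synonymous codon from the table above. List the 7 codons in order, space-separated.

UUU UGC AAU UAC UCA AAG UGC

Codon 1 (Phe): best is UUU at 43.5.
Codon 2 (Cys): best is UGC at 22.2.
Codon 3 (Asn): best is AAU at 15.9.
Codon 4 (Tyr): best is UAC at 34.2.
Codon 5 (Ser): best is UCA at 42.8.
Codon 6 (Lys): best is AAG at 35.9.
Codon 7 (Cys): best is UGC at 22.2.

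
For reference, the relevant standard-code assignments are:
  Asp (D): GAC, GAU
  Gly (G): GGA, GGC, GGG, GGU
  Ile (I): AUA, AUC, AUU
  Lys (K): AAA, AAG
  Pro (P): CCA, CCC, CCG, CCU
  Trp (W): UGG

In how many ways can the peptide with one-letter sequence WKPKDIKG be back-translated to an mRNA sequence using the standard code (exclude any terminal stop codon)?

768

Trp: 1 codon.
Lys: 2 codons.
Pro: 4 codons.
Lys: 2 codons.
Asp: 2 codons.
Ile: 3 codons.
Lys: 2 codons.
Gly: 4 codons.
1 × 2 × 4 × 2 × 2 × 3 × 2 × 4 = 768.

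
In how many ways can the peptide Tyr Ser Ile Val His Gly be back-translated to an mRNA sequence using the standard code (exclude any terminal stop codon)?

1152

Tyr: 2 codons.
Ser: 6 codons.
Ile: 3 codons.
Val: 4 codons.
His: 2 codons.
Gly: 4 codons.
2 × 6 × 3 × 4 × 2 × 4 = 1152.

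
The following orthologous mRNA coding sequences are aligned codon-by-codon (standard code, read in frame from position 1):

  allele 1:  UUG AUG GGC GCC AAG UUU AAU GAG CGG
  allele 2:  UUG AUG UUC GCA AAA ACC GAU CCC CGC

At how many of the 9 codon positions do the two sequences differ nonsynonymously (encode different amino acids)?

4

Codon 1: UUG Leu / UUG Leu — identical.
Codon 2: AUG Met / AUG Met — identical.
Codon 3: GGC Gly / UUC Phe — nonsynonymous.
Codon 4: GCC Ala / GCA Ala — synonymous.
Codon 5: AAG Lys / AAA Lys — synonymous.
Codon 6: UUU Phe / ACC Thr — nonsynonymous.
Codon 7: AAU Asn / GAU Asp — nonsynonymous.
Codon 8: GAG Glu / CCC Pro — nonsynonymous.
Codon 9: CGG Arg / CGC Arg — synonymous.
Nonsynonymous differences: 4.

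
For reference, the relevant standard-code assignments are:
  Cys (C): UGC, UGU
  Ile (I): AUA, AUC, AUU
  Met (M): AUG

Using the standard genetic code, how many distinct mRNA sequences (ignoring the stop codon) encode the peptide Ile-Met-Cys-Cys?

12

Ile: 3 codons.
Met: 1 codon.
Cys: 2 codons.
Cys: 2 codons.
3 × 1 × 2 × 2 = 12.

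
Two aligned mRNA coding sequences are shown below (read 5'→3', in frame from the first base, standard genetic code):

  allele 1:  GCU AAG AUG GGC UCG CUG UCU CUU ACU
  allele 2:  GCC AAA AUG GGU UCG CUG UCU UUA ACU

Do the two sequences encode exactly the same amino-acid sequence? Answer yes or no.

Codon 1: GCU Ala / GCC Ala — synonymous.
Codon 2: AAG Lys / AAA Lys — synonymous.
Codon 3: AUG Met / AUG Met — identical.
Codon 4: GGC Gly / GGU Gly — synonymous.
Codon 5: UCG Ser / UCG Ser — identical.
Codon 6: CUG Leu / CUG Leu — identical.
Codon 7: UCU Ser / UCU Ser — identical.
Codon 8: CUU Leu / UUA Leu — synonymous.
Codon 9: ACU Thr / ACU Thr — identical.
Nonsynonymous differences: 0 → same protein.

yes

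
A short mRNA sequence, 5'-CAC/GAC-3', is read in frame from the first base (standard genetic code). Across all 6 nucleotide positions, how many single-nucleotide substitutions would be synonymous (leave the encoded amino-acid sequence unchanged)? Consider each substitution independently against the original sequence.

Codon 1 (CAC, His): 1 synonymous substitution.
Codon 2 (GAC, Asp): 1 synonymous substitution.
Total: 1 + 1 = 2.

2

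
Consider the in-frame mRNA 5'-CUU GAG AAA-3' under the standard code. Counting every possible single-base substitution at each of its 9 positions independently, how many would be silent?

5

Codon 1 (CUU, Leu): 3 synonymous substitutions.
Codon 2 (GAG, Glu): 1 synonymous substitution.
Codon 3 (AAA, Lys): 1 synonymous substitution.
Total: 3 + 1 + 1 = 5.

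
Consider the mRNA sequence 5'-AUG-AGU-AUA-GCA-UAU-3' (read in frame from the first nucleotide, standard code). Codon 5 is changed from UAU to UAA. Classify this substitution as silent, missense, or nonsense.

nonsense

Position 15 falls in codon 5: UAU → Tyr.
After the substitution the codon is UAA → Stop.
The new codon is a stop codon, so this is a nonsense mutation.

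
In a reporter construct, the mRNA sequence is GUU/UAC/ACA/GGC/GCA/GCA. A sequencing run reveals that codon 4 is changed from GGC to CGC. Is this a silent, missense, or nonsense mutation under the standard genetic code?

missense

Position 10 falls in codon 4: GGC → Gly.
After the substitution the codon is CGC → Arg.
Gly ≠ Arg, so this is a missense mutation.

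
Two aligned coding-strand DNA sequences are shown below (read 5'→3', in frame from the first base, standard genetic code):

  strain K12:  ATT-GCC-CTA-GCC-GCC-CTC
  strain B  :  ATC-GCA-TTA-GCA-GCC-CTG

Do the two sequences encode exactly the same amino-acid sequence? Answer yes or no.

yes

Codon 1: ATT Ile / ATC Ile — synonymous.
Codon 2: GCC Ala / GCA Ala — synonymous.
Codon 3: CTA Leu / TTA Leu — synonymous.
Codon 4: GCC Ala / GCA Ala — synonymous.
Codon 5: GCC Ala / GCC Ala — identical.
Codon 6: CTC Leu / CTG Leu — synonymous.
Nonsynonymous differences: 0 → same protein.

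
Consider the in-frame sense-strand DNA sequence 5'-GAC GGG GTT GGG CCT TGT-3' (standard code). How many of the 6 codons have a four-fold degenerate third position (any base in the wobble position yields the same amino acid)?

Codon 1 GAC (Asp): third position 2-fold.
Codon 2 GGG (Gly): third position 4-fold.
Codon 3 GTT (Val): third position 4-fold.
Codon 4 GGG (Gly): third position 4-fold.
Codon 5 CCT (Pro): third position 4-fold.
Codon 6 TGT (Cys): third position 2-fold.
Four-fold degenerate third positions: 4.

4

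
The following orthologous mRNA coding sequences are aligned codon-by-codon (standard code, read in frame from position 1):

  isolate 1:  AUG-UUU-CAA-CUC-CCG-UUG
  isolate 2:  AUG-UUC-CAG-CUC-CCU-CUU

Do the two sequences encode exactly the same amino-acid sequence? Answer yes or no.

Codon 1: AUG Met / AUG Met — identical.
Codon 2: UUU Phe / UUC Phe — synonymous.
Codon 3: CAA Gln / CAG Gln — synonymous.
Codon 4: CUC Leu / CUC Leu — identical.
Codon 5: CCG Pro / CCU Pro — synonymous.
Codon 6: UUG Leu / CUU Leu — synonymous.
Nonsynonymous differences: 0 → same protein.

yes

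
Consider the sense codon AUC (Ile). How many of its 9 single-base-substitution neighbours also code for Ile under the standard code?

Position 1: none → 0 synonymous.
Position 2: none → 0 synonymous.
Position 3: AUU, AUA → 2 synonymous.
Total: 0 + 0 + 2 = 2.

2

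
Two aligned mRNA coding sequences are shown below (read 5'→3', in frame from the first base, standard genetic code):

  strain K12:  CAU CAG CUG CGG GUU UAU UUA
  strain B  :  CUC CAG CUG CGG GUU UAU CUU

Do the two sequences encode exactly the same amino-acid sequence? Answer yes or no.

no

Codon 1: CAU His / CUC Leu — nonsynonymous.
Codon 2: CAG Gln / CAG Gln — identical.
Codon 3: CUG Leu / CUG Leu — identical.
Codon 4: CGG Arg / CGG Arg — identical.
Codon 5: GUU Val / GUU Val — identical.
Codon 6: UAU Tyr / UAU Tyr — identical.
Codon 7: UUA Leu / CUU Leu — synonymous.
Nonsynonymous differences: 1 → different protein.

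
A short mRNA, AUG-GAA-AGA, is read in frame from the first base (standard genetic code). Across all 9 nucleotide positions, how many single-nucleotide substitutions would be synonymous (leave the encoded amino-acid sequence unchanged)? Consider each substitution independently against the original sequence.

Codon 1 (AUG, Met): 0 synonymous substitutions.
Codon 2 (GAA, Glu): 1 synonymous substitution.
Codon 3 (AGA, Arg): 2 synonymous substitutions.
Total: 0 + 1 + 2 = 3.

3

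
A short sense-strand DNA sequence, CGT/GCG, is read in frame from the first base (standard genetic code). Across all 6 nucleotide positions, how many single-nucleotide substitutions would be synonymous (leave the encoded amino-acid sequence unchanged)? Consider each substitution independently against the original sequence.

6

Codon 1 (CGT, Arg): 3 synonymous substitutions.
Codon 2 (GCG, Ala): 3 synonymous substitutions.
Total: 3 + 3 = 6.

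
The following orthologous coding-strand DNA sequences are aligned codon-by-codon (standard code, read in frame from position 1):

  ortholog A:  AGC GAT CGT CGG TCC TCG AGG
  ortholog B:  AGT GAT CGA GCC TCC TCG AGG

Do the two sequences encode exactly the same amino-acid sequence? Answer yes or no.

no

Codon 1: AGC Ser / AGT Ser — synonymous.
Codon 2: GAT Asp / GAT Asp — identical.
Codon 3: CGT Arg / CGA Arg — synonymous.
Codon 4: CGG Arg / GCC Ala — nonsynonymous.
Codon 5: TCC Ser / TCC Ser — identical.
Codon 6: TCG Ser / TCG Ser — identical.
Codon 7: AGG Arg / AGG Arg — identical.
Nonsynonymous differences: 1 → different protein.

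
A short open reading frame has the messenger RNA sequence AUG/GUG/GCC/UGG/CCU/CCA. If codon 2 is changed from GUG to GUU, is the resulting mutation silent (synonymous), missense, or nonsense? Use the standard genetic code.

Position 6 falls in codon 2: GUG → Val.
After the substitution the codon is GUU → Val.
Both encode Val, so the change is synonymous.

silent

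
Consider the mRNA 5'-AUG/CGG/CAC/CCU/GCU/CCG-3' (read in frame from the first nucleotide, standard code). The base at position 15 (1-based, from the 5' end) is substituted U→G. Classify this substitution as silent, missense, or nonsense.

silent

Position 15 falls in codon 5: GCU → Ala.
After the substitution the codon is GCG → Ala.
Both encode Ala, so the change is synonymous.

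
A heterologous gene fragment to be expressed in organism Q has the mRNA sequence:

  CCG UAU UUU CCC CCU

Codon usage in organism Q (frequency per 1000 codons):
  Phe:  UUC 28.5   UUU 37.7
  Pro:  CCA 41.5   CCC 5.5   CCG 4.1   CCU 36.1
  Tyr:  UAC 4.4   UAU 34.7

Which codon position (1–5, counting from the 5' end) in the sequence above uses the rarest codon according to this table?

1

Codon 1 CCG (Pro): 4.1 per 1000.
Codon 2 UAU (Tyr): 34.7 per 1000.
Codon 3 UUU (Phe): 37.7 per 1000.
Codon 4 CCC (Pro): 5.5 per 1000.
Codon 5 CCU (Pro): 36.1 per 1000.
Lowest frequency is 4.1 at codon 1.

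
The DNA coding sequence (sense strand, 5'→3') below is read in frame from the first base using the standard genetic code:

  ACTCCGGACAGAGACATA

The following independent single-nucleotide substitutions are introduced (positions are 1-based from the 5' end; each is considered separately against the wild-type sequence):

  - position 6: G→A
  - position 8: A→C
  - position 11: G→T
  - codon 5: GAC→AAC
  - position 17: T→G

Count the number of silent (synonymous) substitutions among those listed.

1

Codon 2: CCG (Pro) → CCA (Pro) — synonymous.
Codon 3: GAC (Asp) → GCC (Ala) — missense.
Codon 4: AGA (Arg) → ATA (Ile) — missense.
Codon 5: GAC (Asp) → AAC (Asn) — missense.
Codon 6: ATA (Ile) → AGA (Arg) — missense.
Synonymous: 1 of 5.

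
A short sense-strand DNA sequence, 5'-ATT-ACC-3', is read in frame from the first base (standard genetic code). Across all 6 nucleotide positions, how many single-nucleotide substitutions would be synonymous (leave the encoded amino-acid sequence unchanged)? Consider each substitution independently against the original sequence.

Codon 1 (ATT, Ile): 2 synonymous substitutions.
Codon 2 (ACC, Thr): 3 synonymous substitutions.
Total: 2 + 3 = 5.

5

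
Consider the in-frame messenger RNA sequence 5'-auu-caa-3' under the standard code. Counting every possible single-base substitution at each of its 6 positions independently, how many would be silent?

Codon 1 (AUU, Ile): 2 synonymous substitutions.
Codon 2 (CAA, Gln): 1 synonymous substitution.
Total: 2 + 1 = 3.

3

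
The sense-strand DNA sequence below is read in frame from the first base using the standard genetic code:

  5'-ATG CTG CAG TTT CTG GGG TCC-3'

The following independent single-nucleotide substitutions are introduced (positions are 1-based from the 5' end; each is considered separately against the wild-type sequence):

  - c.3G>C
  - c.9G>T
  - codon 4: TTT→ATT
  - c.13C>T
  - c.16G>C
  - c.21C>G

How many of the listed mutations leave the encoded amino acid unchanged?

2

Codon 1: ATG (Met) → ATC (Ile) — missense.
Codon 3: CAG (Gln) → CAT (His) — missense.
Codon 4: TTT (Phe) → ATT (Ile) — missense.
Codon 5: CTG (Leu) → TTG (Leu) — synonymous.
Codon 6: GGG (Gly) → CGG (Arg) — missense.
Codon 7: TCC (Ser) → TCG (Ser) — synonymous.
Synonymous: 2 of 6.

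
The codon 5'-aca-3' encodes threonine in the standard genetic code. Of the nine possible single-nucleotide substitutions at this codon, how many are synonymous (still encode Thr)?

Position 1: none → 0 synonymous.
Position 2: none → 0 synonymous.
Position 3: ACT, ACC, ACG → 3 synonymous.
Total: 0 + 0 + 3 = 3.

3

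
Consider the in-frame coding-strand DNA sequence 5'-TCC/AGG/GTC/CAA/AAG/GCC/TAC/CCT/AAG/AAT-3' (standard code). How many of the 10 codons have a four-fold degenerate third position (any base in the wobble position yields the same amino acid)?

4

Codon 1 TCC (Ser): third position 4-fold.
Codon 2 AGG (Arg): third position 2-fold.
Codon 3 GTC (Val): third position 4-fold.
Codon 4 CAA (Gln): third position 2-fold.
Codon 5 AAG (Lys): third position 2-fold.
Codon 6 GCC (Ala): third position 4-fold.
Codon 7 TAC (Tyr): third position 2-fold.
Codon 8 CCT (Pro): third position 4-fold.
Codon 9 AAG (Lys): third position 2-fold.
Codon 10 AAT (Asn): third position 2-fold.
Four-fold degenerate third positions: 4.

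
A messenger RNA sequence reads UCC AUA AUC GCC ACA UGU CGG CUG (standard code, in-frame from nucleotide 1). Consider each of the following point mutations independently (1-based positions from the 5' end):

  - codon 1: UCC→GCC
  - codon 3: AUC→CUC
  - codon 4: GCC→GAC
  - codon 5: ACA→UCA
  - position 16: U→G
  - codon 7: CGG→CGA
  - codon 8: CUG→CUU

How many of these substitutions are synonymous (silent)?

2

Codon 1: UCC (Ser) → GCC (Ala) — missense.
Codon 3: AUC (Ile) → CUC (Leu) — missense.
Codon 4: GCC (Ala) → GAC (Asp) — missense.
Codon 5: ACA (Thr) → UCA (Ser) — missense.
Codon 6: UGU (Cys) → GGU (Gly) — missense.
Codon 7: CGG (Arg) → CGA (Arg) — synonymous.
Codon 8: CUG (Leu) → CUU (Leu) — synonymous.
Synonymous: 2 of 7.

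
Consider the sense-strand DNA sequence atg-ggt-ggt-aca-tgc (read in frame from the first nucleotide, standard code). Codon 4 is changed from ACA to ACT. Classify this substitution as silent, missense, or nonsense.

Position 12 falls in codon 4: ACA → Thr.
After the substitution the codon is ACT → Thr.
Both encode Thr, so the change is synonymous.

silent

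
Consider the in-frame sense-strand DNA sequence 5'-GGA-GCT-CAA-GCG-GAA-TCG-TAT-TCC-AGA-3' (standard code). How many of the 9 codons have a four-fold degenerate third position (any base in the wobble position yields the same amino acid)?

Codon 1 GGA (Gly): third position 4-fold.
Codon 2 GCT (Ala): third position 4-fold.
Codon 3 CAA (Gln): third position 2-fold.
Codon 4 GCG (Ala): third position 4-fold.
Codon 5 GAA (Glu): third position 2-fold.
Codon 6 TCG (Ser): third position 4-fold.
Codon 7 TAT (Tyr): third position 2-fold.
Codon 8 TCC (Ser): third position 4-fold.
Codon 9 AGA (Arg): third position 2-fold.
Four-fold degenerate third positions: 5.

5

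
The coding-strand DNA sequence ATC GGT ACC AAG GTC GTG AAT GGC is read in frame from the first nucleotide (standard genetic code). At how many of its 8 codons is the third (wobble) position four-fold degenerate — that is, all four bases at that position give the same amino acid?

5

Codon 1 ATC (Ile): third position 3-fold.
Codon 2 GGT (Gly): third position 4-fold.
Codon 3 ACC (Thr): third position 4-fold.
Codon 4 AAG (Lys): third position 2-fold.
Codon 5 GTC (Val): third position 4-fold.
Codon 6 GTG (Val): third position 4-fold.
Codon 7 AAT (Asn): third position 2-fold.
Codon 8 GGC (Gly): third position 4-fold.
Four-fold degenerate third positions: 5.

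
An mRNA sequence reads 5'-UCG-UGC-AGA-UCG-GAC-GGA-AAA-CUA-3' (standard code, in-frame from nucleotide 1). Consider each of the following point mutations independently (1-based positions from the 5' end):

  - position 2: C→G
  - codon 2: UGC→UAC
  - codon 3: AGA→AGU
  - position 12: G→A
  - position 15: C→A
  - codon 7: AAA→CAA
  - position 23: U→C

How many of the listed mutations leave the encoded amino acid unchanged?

1

Codon 1: UCG (Ser) → UGG (Trp) — missense.
Codon 2: UGC (Cys) → UAC (Tyr) — missense.
Codon 3: AGA (Arg) → AGU (Ser) — missense.
Codon 4: UCG (Ser) → UCA (Ser) — synonymous.
Codon 5: GAC (Asp) → GAA (Glu) — missense.
Codon 7: AAA (Lys) → CAA (Gln) — missense.
Codon 8: CUA (Leu) → CCA (Pro) — missense.
Synonymous: 1 of 7.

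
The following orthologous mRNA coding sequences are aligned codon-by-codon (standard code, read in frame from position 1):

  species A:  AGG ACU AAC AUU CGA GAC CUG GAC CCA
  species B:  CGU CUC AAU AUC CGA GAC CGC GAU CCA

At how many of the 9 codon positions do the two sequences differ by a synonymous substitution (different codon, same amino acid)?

Codon 1: AGG Arg / CGU Arg — synonymous.
Codon 2: ACU Thr / CUC Leu — nonsynonymous.
Codon 3: AAC Asn / AAU Asn — synonymous.
Codon 4: AUU Ile / AUC Ile — synonymous.
Codon 5: CGA Arg / CGA Arg — identical.
Codon 6: GAC Asp / GAC Asp — identical.
Codon 7: CUG Leu / CGC Arg — nonsynonymous.
Codon 8: GAC Asp / GAU Asp — synonymous.
Codon 9: CCA Pro / CCA Pro — identical.
Synonymous differences: 4.

4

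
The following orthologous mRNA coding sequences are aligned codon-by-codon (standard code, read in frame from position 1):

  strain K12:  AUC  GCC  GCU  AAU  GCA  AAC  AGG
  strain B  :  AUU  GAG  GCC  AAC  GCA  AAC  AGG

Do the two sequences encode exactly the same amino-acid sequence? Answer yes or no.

Codon 1: AUC Ile / AUU Ile — synonymous.
Codon 2: GCC Ala / GAG Glu — nonsynonymous.
Codon 3: GCU Ala / GCC Ala — synonymous.
Codon 4: AAU Asn / AAC Asn — synonymous.
Codon 5: GCA Ala / GCA Ala — identical.
Codon 6: AAC Asn / AAC Asn — identical.
Codon 7: AGG Arg / AGG Arg — identical.
Nonsynonymous differences: 1 → different protein.

no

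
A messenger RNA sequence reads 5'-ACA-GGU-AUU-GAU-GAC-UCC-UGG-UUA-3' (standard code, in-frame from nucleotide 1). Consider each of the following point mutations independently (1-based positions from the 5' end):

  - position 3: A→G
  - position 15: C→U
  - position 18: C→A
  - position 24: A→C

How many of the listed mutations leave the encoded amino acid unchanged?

3

Codon 1: ACA (Thr) → ACG (Thr) — synonymous.
Codon 5: GAC (Asp) → GAU (Asp) — synonymous.
Codon 6: UCC (Ser) → UCA (Ser) — synonymous.
Codon 8: UUA (Leu) → UUC (Phe) — missense.
Synonymous: 3 of 4.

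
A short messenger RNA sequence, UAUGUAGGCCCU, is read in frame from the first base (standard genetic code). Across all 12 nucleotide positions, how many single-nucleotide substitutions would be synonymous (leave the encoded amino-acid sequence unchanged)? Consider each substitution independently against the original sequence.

Codon 1 (UAU, Tyr): 1 synonymous substitution.
Codon 2 (GUA, Val): 3 synonymous substitutions.
Codon 3 (GGC, Gly): 3 synonymous substitutions.
Codon 4 (CCU, Pro): 3 synonymous substitutions.
Total: 1 + 3 + 3 + 3 = 10.

10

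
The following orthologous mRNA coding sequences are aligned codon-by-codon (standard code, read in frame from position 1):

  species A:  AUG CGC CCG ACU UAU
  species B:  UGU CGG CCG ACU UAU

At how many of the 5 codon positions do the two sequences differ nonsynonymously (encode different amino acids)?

Codon 1: AUG Met / UGU Cys — nonsynonymous.
Codon 2: CGC Arg / CGG Arg — synonymous.
Codon 3: CCG Pro / CCG Pro — identical.
Codon 4: ACU Thr / ACU Thr — identical.
Codon 5: UAU Tyr / UAU Tyr — identical.
Nonsynonymous differences: 1.

1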